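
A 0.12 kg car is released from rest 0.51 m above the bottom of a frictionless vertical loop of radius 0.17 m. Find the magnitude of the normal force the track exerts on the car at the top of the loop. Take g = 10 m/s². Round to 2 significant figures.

Energy from release to top (height 2r): mgh = ½mv_top² + mg(2r)
v_top² = 2g(h − 2r) = 2(10)(0.51 − 0.3400) = 3.4000 m²/s²
At the top, both N and weight point toward the centre: N + mg = mv_top²/r
N = m(v_top²/r − g) = 0.12(3.4000/0.17 − 10) = 1.200 N

N = 1.2 N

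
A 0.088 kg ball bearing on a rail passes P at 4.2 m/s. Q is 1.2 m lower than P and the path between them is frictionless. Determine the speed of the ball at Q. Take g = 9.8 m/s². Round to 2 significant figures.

By conservation of mechanical energy, ½mv₀² + mgh = ½mv²
v² = v₀² + 2gh = (4.2)² + 2(9.8)(1.2) = 41.160
v = √41.160 = 6.416 m/s

v = 6.4 m/s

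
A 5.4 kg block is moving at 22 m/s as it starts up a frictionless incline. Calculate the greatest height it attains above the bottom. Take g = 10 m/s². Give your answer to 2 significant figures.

h = 24 m

Setting KE at the bottom equal to PE gained: ½mv² = mgh
h = v²/(2g) = 22²/(2 × 10) = 24.20 m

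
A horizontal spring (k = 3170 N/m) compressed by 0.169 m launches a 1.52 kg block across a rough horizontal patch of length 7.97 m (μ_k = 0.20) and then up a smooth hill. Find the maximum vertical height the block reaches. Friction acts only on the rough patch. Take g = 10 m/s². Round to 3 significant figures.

Spring energy: E₀ = ½kx² = ½(3170)(0.169)² = 45.269 J
Friction: W_f = μ_k mg d = (0.20)(1.52)(10)(7.97) = 24.23 J
Energy at base of ramp: E = 45.269 − 24.23 = 21.040 J
At max height all remaining energy is PE: mgh = E ⇒ h = E/(mg) = 21.040/(1.52 × 10) = 1.384 m

h = 1.38 m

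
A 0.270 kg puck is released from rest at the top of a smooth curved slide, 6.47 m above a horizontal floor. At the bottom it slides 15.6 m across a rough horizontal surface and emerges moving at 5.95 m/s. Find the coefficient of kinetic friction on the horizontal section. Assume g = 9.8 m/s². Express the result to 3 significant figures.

Energy bookkeeping (friction removes W_f = μ_k N d):
mgh = ½mv² + μ_k m g d
mgh = 17.120 J; ½mv² = 4.7793 J
W_f = 17.120 − 4.7793 = 12.34 J
μ_k = W_f/(mg·d) = 12.34/(2.646 × 15.6) = 0.2990

μ_k = 0.299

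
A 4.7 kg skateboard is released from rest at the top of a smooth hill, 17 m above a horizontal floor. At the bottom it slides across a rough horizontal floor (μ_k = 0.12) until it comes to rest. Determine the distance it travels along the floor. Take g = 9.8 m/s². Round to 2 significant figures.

Energy at the top = energy at the end + work done against friction:
At rest all PE has been dissipated by friction: mgh = μ_k m g d
d = h/μ_k = 17/0.12 = 141.7 m

d = 140 m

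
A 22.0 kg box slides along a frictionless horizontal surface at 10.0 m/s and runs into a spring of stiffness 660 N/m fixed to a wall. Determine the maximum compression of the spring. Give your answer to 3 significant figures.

All KE is stored as spring PE at maximum compression: ½mv² = ½kx²
x = v√(m/k) = 10.0 × √(22.0/660) = 1.826 m

x = 1.83 m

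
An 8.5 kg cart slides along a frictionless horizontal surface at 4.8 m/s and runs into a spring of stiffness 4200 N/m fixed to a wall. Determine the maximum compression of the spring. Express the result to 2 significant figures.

x = 0.22 m

All KE is stored as spring PE at maximum compression: ½mv² = ½kx²
x = v√(m/k) = 4.8 × √(8.5/4200) = 0.2159 m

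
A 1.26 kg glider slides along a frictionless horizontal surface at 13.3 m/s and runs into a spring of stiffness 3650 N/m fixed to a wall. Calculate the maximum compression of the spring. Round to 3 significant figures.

x = 0.247 m

At max compression the glider is momentarily at rest: ½mv² = ½kx²
x = v√(m/k) = 13.3 × √(1.26/3650) = 0.2471 m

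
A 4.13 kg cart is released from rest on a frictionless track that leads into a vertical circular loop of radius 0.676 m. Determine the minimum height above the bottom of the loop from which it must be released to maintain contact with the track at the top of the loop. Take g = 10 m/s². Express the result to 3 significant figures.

h = 1.69 m

At the top, for minimum speed gravity alone supplies the centripetal force: mg = mv_top²/r ⇒ v_top² = gr = 6.760 m²/s²
Energy conservation from release height h to the top (height 2r): mgh = ½mv_top² + mg(2r)
h = v_top²/(2g) + 2r = r/2 + 2r = 5r/2 = 1.690 m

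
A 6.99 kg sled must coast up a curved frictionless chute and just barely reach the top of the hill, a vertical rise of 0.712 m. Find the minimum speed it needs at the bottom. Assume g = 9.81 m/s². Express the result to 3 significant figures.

At the top it is momentarily at rest, so all KE converts to PE: ½mv² = mgh
v = √(2gh) = √(2 × 9.81 × 0.712) = 3.738 m/s

v = 3.74 m/s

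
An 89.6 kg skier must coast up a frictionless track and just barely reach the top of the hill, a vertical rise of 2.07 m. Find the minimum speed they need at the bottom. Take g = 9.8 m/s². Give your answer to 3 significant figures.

At the top they are momentarily at rest, so all KE converts to PE: ½mv² = mgh
v = √(2gh) = √(2 × 9.8 × 2.07) = 6.370 m/s

v = 6.37 m/s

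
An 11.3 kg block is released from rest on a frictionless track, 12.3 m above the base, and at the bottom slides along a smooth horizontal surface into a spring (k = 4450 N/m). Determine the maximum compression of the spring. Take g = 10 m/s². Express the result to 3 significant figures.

x = 0.790 m

Energy conservation (no friction) from release to max compression: mgh = ½kx²
x = √(2mgh/k) = √(2 × 11.3 × 10 × 12.3 / 4450) = 0.7904 m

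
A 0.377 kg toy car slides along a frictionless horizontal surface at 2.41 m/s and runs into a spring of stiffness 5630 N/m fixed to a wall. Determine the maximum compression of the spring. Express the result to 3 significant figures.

All KE is stored as spring PE at maximum compression: ½mv² = ½kx²
x = v√(m/k) = 2.41 × √(0.377/5630) = 0.01972 m

x = 0.0197 m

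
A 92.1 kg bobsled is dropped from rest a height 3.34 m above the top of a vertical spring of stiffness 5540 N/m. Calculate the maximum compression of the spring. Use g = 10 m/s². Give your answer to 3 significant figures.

Measuring PE from the top of the relaxed spring, at max compression the bobsled has dropped H + x with zero KE, so:
mg(H + x) = ½kx²
½(5540)x² − (92.1)(10)x − (92.1)(10)(3.34) = 0
2770x² − 921.0x − 3076 = 0
x = [921.0 + √(848241 + 3.4084e+07)]/(2 × 2770) = 1.233 m

x = 1.23 m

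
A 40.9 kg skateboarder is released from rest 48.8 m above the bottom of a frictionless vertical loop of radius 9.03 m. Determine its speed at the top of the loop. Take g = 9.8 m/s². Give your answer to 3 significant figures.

Energy conservation: mgh = ½mv_top² + mg(2r)
v_top² = 2g(h − 2r) = 2(9.8)(48.8 − 18.06) = 602.5
v_top = 24.55 m/s

v = 24.5 m/s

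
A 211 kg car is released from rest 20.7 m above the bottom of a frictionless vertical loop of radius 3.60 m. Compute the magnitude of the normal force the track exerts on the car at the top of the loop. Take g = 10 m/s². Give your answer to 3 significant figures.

N = 13700 N

Energy from release to top (height 2r): mgh = ½mv_top² + mg(2r)
v_top² = 2g(h − 2r) = 2(10)(20.7 − 7.200) = 270.00 m²/s²
At the top, both N and weight point toward the centre: N + mg = mv_top²/r
N = m(v_top²/r − g) = 211(270.00/3.60 − 10) = 13715 N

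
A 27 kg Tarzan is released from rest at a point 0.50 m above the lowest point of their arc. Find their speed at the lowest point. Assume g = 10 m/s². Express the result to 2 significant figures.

v = 3.2 m/s

By conservation of mechanical energy, mgh = ½mv²
v = √(2gh) = √(2 × 10 × 0.50) = √10.000 = 3.162 m/s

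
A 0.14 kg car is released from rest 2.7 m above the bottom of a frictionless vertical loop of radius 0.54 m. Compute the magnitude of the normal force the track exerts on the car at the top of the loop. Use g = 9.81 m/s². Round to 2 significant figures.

Energy from release to top (height 2r): mgh = ½mv_top² + mg(2r)
v_top² = 2g(h − 2r) = 2(9.81)(2.7 − 1.080) = 31.784 m²/s²
At the top, both N and weight point toward the centre: N + mg = mv_top²/r
N = m(v_top²/r − g) = 0.14(31.784/0.54 − 9.81) = 6.867 N

N = 6.9 N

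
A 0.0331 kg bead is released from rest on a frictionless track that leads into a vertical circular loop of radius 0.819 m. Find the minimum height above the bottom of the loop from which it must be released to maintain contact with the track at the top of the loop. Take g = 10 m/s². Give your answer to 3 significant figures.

h = 2.05 m

At the top, for minimum speed gravity alone supplies the centripetal force: mg = mv_top²/r ⇒ v_top² = gr = 8.190 m²/s²
Energy conservation from release height h to the top (height 2r): mgh = ½mv_top² + mg(2r)
h = v_top²/(2g) + 2r = r/2 + 2r = 5r/2 = 2.047 m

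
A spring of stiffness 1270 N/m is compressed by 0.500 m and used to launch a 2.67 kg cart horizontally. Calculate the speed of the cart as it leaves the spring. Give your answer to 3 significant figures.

The cart leaves the spring when the spring is at natural length, so ½kx² = ½mv²
v = x√(k/m) = 0.500 × √(1270/2.67) = 10.90 m/s

v = 10.9 m/s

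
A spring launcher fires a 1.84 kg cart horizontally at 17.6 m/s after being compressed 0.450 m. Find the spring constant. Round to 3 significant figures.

Energy stored in the spring equals the launch KE: ½kx² = ½mv²
k = mv²/x² = (1.84)(17.6)²/(0.450)² = 2815 N/m

k = 2810 N/m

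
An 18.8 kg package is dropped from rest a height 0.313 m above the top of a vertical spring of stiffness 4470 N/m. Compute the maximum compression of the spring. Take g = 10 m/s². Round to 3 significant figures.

Take the reference level at the top of the uncompressed spring. At max compression the package has fallen H + x and is momentarily at rest:
mg(H + x) = ½kx²
½(4470)x² − (18.8)(10)x − (18.8)(10)(0.313) = 0
2235x² − 188.0x − 58.84 = 0
x = [188.0 + √(35344 + 526065)]/(2 × 2235) = 0.2097 m

x = 0.210 m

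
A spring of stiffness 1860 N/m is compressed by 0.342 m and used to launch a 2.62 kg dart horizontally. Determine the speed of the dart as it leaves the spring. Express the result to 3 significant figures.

Spring PE converts entirely to kinetic energy: ½kx² = ½mv²
v = x√(k/m) = 0.342 × √(1860/2.62) = 9.112 m/s

v = 9.11 m/s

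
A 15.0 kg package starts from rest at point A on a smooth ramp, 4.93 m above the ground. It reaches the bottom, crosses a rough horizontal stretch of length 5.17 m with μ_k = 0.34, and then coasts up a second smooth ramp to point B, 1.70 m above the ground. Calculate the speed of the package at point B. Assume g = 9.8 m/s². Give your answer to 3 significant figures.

v = 5.37 m/s

Energy at A: mgh₁ = (15.0)(9.8)(4.93) = 724.71 J
Friction loss: W_f = μ_k mg d = 258.4 J
At B: ½mv² + mgh₂ = mgh₁ − W_f
½mv² = 724.71 − 258.4 − 249.90 = 216.41 J
v = √(2 × 216.41/15.0) = 5.372 m/s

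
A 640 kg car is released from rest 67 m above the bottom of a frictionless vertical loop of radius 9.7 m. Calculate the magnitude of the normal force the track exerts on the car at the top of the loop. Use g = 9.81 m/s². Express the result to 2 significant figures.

N = 55000 N

Energy from release to top (height 2r): mgh = ½mv_top² + mg(2r)
v_top² = 2g(h − 2r) = 2(9.81)(67 − 19.40) = 933.91 m²/s²
At the top, both N and weight point toward the centre: N + mg = mv_top²/r
N = m(v_top²/r − g) = 640(933.91/9.7 − 9.81) = 55341 N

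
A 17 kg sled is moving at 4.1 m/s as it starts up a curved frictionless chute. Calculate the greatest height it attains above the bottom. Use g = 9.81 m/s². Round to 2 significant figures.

By energy conservation, ½mv² = mgh
h = v²/(2g) = 4.1²/(2 × 9.81) = 0.8568 m

h = 0.86 m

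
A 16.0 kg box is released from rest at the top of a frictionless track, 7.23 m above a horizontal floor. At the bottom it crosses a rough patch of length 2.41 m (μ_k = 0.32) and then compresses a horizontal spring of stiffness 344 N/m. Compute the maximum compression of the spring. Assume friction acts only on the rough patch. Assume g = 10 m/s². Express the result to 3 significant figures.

Initial energy: E₁ = mgh = (16.0)(10)(7.23) = 1156.8 J
Friction removes W_f = μ_k mg d = (0.32)(16.0)(10)(2.41) = 123.4 J
Energy reaching the spring: E = 1156.8 − 123.4 = 1033.4 J
At max compression ½kx² = E ⇒ x = √(2E/k) = √(2 × 1033.4/344) = 2.451 m

x = 2.45 m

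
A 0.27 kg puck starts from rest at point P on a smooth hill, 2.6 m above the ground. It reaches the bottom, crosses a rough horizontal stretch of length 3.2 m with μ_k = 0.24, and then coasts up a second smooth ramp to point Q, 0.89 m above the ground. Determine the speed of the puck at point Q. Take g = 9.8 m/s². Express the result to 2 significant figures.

v = 4.3 m/s

Energy at P: mgh₁ = (0.27)(9.8)(2.6) = 6.8796 J
Friction loss: W_f = μ_k mg d = 2.032 J
At Q: ½mv² + mgh₂ = mgh₁ − W_f
½mv² = 6.8796 − 2.032 − 2.3549 = 2.4925 J
v = √(2 × 2.4925/0.27) = 4.297 m/s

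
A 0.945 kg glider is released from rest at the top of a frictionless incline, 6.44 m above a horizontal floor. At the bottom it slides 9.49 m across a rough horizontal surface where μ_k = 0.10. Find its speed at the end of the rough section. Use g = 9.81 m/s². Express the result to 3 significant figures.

v = 10.4 m/s

Applying the work–energy principle:
mgh = ½mv² + μ_k m g d
W_f = μ_k mg d = (0.10)(0.945)(9.81)(9.49) = 8.798 J
½mv² = mgh − W_f = 59.702 − 8.798 = 50.904 J
v = √(2 × 50.904/0.945) = 10.38 m/s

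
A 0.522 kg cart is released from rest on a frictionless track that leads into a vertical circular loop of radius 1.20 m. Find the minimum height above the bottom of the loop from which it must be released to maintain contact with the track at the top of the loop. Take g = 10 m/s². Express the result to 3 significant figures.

h = 3.00 m

At the top, for minimum speed gravity alone supplies the centripetal force: mg = mv_top²/r ⇒ v_top² = gr = 12.00 m²/s²
Energy conservation from release height h to the top (height 2r): mgh = ½mv_top² + mg(2r)
h = v_top²/(2g) + 2r = r/2 + 2r = 5r/2 = 3.000 m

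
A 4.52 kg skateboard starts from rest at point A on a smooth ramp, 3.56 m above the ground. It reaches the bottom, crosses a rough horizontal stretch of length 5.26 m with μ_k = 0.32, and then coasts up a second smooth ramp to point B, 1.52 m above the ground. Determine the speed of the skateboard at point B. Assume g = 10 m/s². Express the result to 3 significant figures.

v = 2.67 m/s

Energy at A: mgh₁ = (4.52)(10)(3.56) = 160.91 J
Friction loss: W_f = μ_k mg d = 76.08 J
At B: ½mv² + mgh₂ = mgh₁ − W_f
½mv² = 160.91 − 76.08 − 68.704 = 16.127 J
v = √(2 × 16.127/4.52) = 2.671 m/s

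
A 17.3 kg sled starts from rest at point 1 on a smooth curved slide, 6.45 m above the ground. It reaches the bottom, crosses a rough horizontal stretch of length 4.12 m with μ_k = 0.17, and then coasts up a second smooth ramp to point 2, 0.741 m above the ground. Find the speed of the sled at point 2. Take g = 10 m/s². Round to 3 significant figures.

v = 10.0 m/s

Energy at 1: mgh₁ = (17.3)(10)(6.45) = 1115.9 J
Friction loss: W_f = μ_k mg d = 121.2 J
At 2: ½mv² + mgh₂ = mgh₁ − W_f
½mv² = 1115.9 − 121.2 − 128.19 = 866.49 J
v = √(2 × 866.49/17.3) = 10.01 m/s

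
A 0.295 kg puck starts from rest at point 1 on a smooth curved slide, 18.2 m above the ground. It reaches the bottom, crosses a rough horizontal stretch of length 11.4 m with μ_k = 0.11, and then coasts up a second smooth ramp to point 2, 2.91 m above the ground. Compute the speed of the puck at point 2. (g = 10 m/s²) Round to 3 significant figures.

v = 16.8 m/s

Energy at 1: mgh₁ = (0.295)(10)(18.2) = 53.690 J
Friction loss: W_f = μ_k mg d = 3.699 J
At 2: ½mv² + mgh₂ = mgh₁ − W_f
½mv² = 53.690 − 3.699 − 8.5845 = 41.406 J
v = √(2 × 41.406/0.295) = 16.75 m/s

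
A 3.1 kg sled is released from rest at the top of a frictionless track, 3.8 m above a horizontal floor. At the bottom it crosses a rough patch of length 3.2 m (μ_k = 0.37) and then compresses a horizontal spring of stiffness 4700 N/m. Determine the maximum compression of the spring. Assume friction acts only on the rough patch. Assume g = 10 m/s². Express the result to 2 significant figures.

Initial energy: E₁ = mgh = (3.1)(10)(3.8) = 117.80 J
Friction removes W_f = μ_k mg d = (0.37)(3.1)(10)(3.2) = 36.70 J
Energy reaching the spring: E = 117.80 − 36.70 = 81.096 J
At max compression ½kx² = E ⇒ x = √(2E/k) = √(2 × 81.096/4700) = 0.1858 m

x = 0.19 m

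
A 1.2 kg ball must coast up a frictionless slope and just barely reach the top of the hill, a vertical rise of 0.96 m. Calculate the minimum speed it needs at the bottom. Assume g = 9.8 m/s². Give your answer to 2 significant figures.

At the top it is momentarily at rest, so all KE converts to PE: ½mv² = mgh
v = √(2gh) = √(2 × 9.8 × 0.96) = 4.338 m/s

v = 4.3 m/s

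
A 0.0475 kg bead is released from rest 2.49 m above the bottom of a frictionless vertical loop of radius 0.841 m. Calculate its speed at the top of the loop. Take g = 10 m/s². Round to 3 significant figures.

Energy conservation: mgh = ½mv_top² + mg(2r)
v_top² = 2g(h − 2r) = 2(10)(2.49 − 1.682) = 16.16
v_top = 4.020 m/s

v = 4.02 m/s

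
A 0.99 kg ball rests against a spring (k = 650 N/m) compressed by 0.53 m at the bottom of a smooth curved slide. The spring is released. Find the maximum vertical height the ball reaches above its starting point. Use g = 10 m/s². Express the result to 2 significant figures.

h = 9.2 m

At maximum height the ball is at rest, so ½kx² = mgh
h = kx²/(2mg) = (650)(0.53)²/(2 × 0.99 × 10) = 9.221 m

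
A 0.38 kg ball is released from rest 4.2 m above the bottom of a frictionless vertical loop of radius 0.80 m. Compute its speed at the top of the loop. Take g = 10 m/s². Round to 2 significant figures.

Energy conservation: mgh = ½mv_top² + mg(2r)
v_top² = 2g(h − 2r) = 2(10)(4.2 − 1.600) = 52.00
v_top = 7.211 m/s

v = 7.2 m/s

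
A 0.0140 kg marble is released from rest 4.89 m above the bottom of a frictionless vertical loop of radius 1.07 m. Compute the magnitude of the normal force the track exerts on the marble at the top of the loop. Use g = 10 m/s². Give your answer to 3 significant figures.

Energy from release to top (height 2r): mgh = ½mv_top² + mg(2r)
v_top² = 2g(h − 2r) = 2(10)(4.89 − 2.140) = 55.000 m²/s²
At the top, both N and weight point toward the centre: N + mg = mv_top²/r
N = m(v_top²/r − g) = 0.0140(55.000/1.07 − 10) = 0.5796 N

N = 0.580 N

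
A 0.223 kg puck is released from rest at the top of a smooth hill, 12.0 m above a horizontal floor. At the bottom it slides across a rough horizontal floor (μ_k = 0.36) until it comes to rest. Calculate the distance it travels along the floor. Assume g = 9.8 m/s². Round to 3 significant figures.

d = 33.3 m

Energy bookkeeping (friction removes W_f = μ_k N d):
At rest all PE has been dissipated by friction: mgh = μ_k m g d
d = h/μ_k = 12.0/0.36 = 33.33 m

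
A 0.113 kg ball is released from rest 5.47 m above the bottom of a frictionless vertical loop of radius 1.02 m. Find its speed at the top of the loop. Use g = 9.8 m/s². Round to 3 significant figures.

v = 8.20 m/s

Energy conservation: mgh = ½mv_top² + mg(2r)
v_top² = 2g(h − 2r) = 2(9.8)(5.47 − 2.040) = 67.23
v_top = 8.199 m/s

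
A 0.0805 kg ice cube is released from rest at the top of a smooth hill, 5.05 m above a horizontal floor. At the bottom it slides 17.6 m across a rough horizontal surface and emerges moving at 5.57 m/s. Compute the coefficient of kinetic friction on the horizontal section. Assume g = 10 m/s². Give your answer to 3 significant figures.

μ_k = 0.199

Energy bookkeeping (friction removes W_f = μ_k N d):
mgh = ½mv² + μ_k m g d
mgh = 4.0652 J; ½mv² = 1.2488 J
W_f = 4.0652 − 1.2488 = 2.816 J
μ_k = W_f/(mg·d) = 2.816/(0.8050 × 17.6) = 0.1988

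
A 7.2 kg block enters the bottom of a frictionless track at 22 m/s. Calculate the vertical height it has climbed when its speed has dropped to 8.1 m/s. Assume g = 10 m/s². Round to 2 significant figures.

h = 21 m

Energy balance between the two points: ½mv₁² = ½mv₂² + mgh
h = (v₁² − v₂²)/(2g) = (22² − 8.1²)/(2 × 10) = 20.92 m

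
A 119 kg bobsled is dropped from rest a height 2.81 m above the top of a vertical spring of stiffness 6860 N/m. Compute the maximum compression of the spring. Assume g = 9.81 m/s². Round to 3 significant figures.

Let x be the compression. The total drop is H + x, and the bobsled is instantaneously at rest at max compression, so energy conservation gives:
mg(H + x) = ½kx²
½(6860)x² − (119)(9.81)x − (119)(9.81)(2.81) = 0
3430x² − 1167x − 3280 = 0
x = [1167 + √(1.363e+06 + 4.5007e+07)]/(2 × 3430) = 1.163 m

x = 1.16 m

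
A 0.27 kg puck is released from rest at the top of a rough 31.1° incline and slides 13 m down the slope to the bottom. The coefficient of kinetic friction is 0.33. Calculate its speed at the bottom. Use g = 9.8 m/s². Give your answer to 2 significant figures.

Energy: mgh = ½mv² + W_f, with h = L sinθ and W_f = μ_k (mg cosθ) L
mgh = mgL sinθ = (0.27)(9.8)(13)sin31.1° = 17.768 J
W_f = μ_k mg cosθ · L = (0.33)(0.27)(9.8)cos31.1°·13 = 9.720 J
½mv² = 17.768 − 9.720 = 8.0479 J
v = √(2 × 8.0479/0.27) = 7.721 m/s

v = 7.7 m/s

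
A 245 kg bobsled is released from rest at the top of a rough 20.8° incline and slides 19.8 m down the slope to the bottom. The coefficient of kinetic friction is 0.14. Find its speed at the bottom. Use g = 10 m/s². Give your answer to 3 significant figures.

v = 9.42 m/s

Work–energy: mg(L sinθ) − μ_k(mg cosθ)L = ½mv²
mgh = mgL sinθ = (245)(10)(19.8)sin20.8° = 17226 J
W_f = μ_k mg cosθ · L = (0.14)(245)(10)cos20.8°·19.8 = 6349 J
½mv² = 17226 − 6349 = 10877 J
v = √(2 × 10877/245) = 9.423 m/s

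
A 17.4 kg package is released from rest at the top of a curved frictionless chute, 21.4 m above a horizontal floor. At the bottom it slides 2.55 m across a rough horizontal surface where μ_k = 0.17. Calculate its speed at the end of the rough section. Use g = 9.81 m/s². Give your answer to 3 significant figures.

Applying the work–energy principle:
mgh = ½mv² + μ_k m g d
W_f = μ_k mg d = (0.17)(17.4)(9.81)(2.55) = 74.00 J
½mv² = mgh − W_f = 3652.9 − 74.00 = 3578.9 J
v = √(2 × 3578.9/17.4) = 20.28 m/s

v = 20.3 m/s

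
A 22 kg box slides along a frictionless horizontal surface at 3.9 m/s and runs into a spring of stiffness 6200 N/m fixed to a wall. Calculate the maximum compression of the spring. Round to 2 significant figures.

At max compression the box is momentarily at rest: ½mv² = ½kx²
x = v√(m/k) = 3.9 × √(22/6200) = 0.2323 m

x = 0.23 m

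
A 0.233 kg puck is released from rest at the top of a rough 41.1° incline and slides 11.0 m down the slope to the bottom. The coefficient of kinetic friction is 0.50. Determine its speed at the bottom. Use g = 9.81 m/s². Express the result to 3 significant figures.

Energy: mgh = ½mv² + W_f, with h = L sinθ and W_f = μ_k (mg cosθ) L
mgh = mgL sinθ = (0.233)(9.81)(11.0)sin41.1° = 16.528 J
W_f = μ_k mg cosθ · L = (0.50)(0.233)(9.81)cos41.1°·11.0 = 9.473 J
½mv² = 16.528 − 9.473 = 7.0550 J
v = √(2 × 7.0550/0.233) = 7.782 m/s

v = 7.78 m/s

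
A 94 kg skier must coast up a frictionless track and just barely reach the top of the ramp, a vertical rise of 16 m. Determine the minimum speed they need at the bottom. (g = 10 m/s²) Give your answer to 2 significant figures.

At the top they are momentarily at rest, so all KE converts to PE: ½mv² = mgh
v = √(2gh) = √(2 × 10 × 16) = 17.89 m/s

v = 18 m/s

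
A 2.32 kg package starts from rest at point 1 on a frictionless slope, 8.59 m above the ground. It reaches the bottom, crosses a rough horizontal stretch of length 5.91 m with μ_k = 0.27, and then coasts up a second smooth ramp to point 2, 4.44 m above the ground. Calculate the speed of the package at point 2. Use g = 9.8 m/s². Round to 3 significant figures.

v = 7.08 m/s

Energy at 1: mgh₁ = (2.32)(9.8)(8.59) = 195.30 J
Friction loss: W_f = μ_k mg d = 36.28 J
At 2: ½mv² + mgh₂ = mgh₁ − W_f
½mv² = 195.30 − 36.28 − 100.95 = 58.075 J
v = √(2 × 58.075/2.32) = 7.076 m/s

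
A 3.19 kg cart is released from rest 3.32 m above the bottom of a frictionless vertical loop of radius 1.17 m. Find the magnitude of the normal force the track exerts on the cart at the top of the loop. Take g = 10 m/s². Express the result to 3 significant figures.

Energy from release to top (height 2r): mgh = ½mv_top² + mg(2r)
v_top² = 2g(h − 2r) = 2(10)(3.32 − 2.340) = 19.600 m²/s²
At the top, both N and weight point toward the centre: N + mg = mv_top²/r
N = m(v_top²/r − g) = 3.19(19.600/1.17 − 10) = 21.54 N

N = 21.5 N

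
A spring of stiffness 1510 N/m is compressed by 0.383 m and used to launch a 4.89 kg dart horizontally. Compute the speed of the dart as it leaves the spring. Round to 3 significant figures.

The dart leaves the spring when the spring is at natural length, so ½kx² = ½mv²
v = x√(k/m) = 0.383 × √(1510/4.89) = 6.730 m/s

v = 6.73 m/s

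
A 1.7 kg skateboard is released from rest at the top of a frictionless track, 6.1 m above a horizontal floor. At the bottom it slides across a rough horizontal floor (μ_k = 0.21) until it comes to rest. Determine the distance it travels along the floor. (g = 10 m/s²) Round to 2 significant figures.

Applying the work–energy principle:
At rest all PE has been dissipated by friction: mgh = μ_k m g d
d = h/μ_k = 6.1/0.21 = 29.05 m

d = 29 m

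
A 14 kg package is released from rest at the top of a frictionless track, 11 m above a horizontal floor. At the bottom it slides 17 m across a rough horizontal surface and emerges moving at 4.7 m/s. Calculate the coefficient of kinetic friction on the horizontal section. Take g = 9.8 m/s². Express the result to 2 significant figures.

Applying the work–energy principle:
mgh = ½mv² + μ_k m g d
mgh = 1509.2 J; ½mv² = 154.63 J
W_f = 1509.2 − 154.63 = 1355 J
μ_k = W_f/(mg·d) = 1355/(137.2 × 17) = 0.5808

μ_k = 0.58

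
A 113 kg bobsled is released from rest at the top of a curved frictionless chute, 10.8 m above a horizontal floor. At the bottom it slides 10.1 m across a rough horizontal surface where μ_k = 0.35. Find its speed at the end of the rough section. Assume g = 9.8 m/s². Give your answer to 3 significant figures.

Energy at the top = energy at the end + work done against friction:
mgh = ½mv² + μ_k m g d
W_f = μ_k mg d = (0.35)(113)(9.8)(10.1) = 3915 J
½mv² = mgh − W_f = 11960 − 3915 = 8045.3 J
v = √(2 × 8045.3/113) = 11.93 m/s

v = 11.9 m/s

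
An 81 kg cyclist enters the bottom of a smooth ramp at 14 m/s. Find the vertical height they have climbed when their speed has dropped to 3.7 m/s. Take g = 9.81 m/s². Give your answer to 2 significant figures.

h = 9.3 m

Conservation of energy: ½mv₁² = ½mv₂² + mgh
h = (v₁² − v₂²)/(2g) = (14² − 3.7²)/(2 × 9.81) = 9.292 m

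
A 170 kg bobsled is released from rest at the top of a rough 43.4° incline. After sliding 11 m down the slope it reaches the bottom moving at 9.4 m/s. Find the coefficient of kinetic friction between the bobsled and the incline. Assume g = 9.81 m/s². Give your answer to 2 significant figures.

Energy balance down the incline: mg L sinθ − ½mv² = μ_k (mg cosθ) L
mgL sinθ = 12604 J; ½mv² = 7510.6 J
W_f = 12604 − 7510.6 = 5094 J
μ_k = W_f/(mg cosθ · L) = 5094/(1212 × 11) = 0.3822

μ_k = 0.38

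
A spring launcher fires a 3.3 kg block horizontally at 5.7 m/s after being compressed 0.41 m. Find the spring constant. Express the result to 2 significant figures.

Energy stored in the spring equals the launch KE: ½kx² = ½mv²
k = mv²/x² = (3.3)(5.7)²/(0.41)² = 637.8 N/m

k = 640 N/m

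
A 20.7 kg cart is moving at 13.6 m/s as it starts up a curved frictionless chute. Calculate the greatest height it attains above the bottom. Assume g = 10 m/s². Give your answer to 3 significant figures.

h = 9.25 m

Setting KE at the bottom equal to PE gained: ½mv² = mgh
h = v²/(2g) = 13.6²/(2 × 10) = 9.248 m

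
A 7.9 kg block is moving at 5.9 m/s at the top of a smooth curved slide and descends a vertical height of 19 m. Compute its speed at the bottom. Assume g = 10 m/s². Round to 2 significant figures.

v = 20 m/s

By conservation of mechanical energy, ½mv₀² + mgh = ½mv²
The mass cancels from both sides.
v² = v₀² + 2gh = (5.9)² + 2(10)(19) = 414.81
v = √414.81 = 20.37 m/s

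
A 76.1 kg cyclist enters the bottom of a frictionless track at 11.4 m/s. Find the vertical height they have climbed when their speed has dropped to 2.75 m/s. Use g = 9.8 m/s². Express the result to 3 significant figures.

h = 6.24 m

Energy balance between the two points: ½mv₁² = ½mv₂² + mgh
h = (v₁² − v₂²)/(2g) = (11.4² − 2.75²)/(2 × 9.8) = 6.245 m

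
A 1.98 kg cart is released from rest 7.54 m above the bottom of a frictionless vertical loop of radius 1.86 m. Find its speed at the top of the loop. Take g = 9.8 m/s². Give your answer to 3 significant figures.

v = 8.65 m/s

Energy conservation: mgh = ½mv_top² + mg(2r)
v_top² = 2g(h − 2r) = 2(9.8)(7.54 − 3.720) = 74.87
v_top = 8.653 m/s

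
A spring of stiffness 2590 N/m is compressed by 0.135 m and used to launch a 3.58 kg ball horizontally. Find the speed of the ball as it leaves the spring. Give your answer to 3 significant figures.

Conservation of energy: ½kx² = ½mv²
v = x√(k/m) = 0.135 × √(2590/3.58) = 3.631 m/s

v = 3.63 m/s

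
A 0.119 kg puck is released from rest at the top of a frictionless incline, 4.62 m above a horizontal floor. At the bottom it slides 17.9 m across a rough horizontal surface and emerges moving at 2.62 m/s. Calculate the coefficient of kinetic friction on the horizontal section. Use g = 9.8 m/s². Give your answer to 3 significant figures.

μ_k = 0.239

Energy bookkeeping (friction removes W_f = μ_k N d):
mgh = ½mv² + μ_k m g d
mgh = 5.3878 J; ½mv² = 0.40843 J
W_f = 5.3878 − 0.40843 = 4.979 J
μ_k = W_f/(mg·d) = 4.979/(1.166 × 17.9) = 0.2385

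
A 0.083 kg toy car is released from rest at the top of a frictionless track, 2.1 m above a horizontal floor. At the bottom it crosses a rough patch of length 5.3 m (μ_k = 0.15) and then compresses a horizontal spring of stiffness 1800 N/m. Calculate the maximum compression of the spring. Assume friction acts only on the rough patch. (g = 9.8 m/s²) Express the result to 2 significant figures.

Initial energy: E₁ = mgh = (0.083)(9.8)(2.1) = 1.7081 J
Friction removes W_f = μ_k mg d = (0.15)(0.083)(9.8)(5.3) = 0.6467 J
Energy reaching the spring: E = 1.7081 − 0.6467 = 1.0615 J
At max compression ½kx² = E ⇒ x = √(2E/k) = √(2 × 1.0615/1800) = 0.03434 m

x = 0.034 m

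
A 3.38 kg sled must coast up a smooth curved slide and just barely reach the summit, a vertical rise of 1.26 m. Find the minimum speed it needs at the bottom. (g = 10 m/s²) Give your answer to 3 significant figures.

At the top it is momentarily at rest, so all KE converts to PE: ½mv² = mgh
v = √(2gh) = √(2 × 10 × 1.26) = 5.020 m/s

v = 5.02 m/s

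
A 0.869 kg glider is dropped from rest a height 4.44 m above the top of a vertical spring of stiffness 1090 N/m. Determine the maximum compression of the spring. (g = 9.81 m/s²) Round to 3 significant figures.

x = 0.271 m

Measuring PE from the top of the relaxed spring, at max compression the glider has dropped H + x with zero KE, so:
mg(H + x) = ½kx²
½(1090)x² − (0.869)(9.81)x − (0.869)(9.81)(4.44) = 0
545.0x² − 8.525x − 37.85 = 0
x = [8.525 + √(72.67 + 82514)]/(2 × 545.0) = 0.2715 m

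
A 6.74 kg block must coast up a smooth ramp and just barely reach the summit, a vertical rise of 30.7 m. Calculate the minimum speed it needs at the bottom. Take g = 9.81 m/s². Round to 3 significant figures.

At the top it is momentarily at rest, so all KE converts to PE: ½mv² = mgh
v = √(2gh) = √(2 × 9.81 × 30.7) = 24.54 m/s

v = 24.5 m/s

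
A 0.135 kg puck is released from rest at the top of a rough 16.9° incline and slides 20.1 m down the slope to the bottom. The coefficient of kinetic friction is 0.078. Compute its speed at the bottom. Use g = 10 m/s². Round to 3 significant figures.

v = 9.32 m/s

Taking the bottom as reference, mgh = ½mv² + μ_k N L with h = L sinθ, N = mg cosθ:
mgh = mgL sinθ = (0.135)(10)(20.1)sin16.9° = 7.8882 J
W_f = μ_k mg cosθ · L = (0.078)(0.135)(10)cos16.9°·20.1 = 2.025 J
½mv² = 7.8882 − 2.025 = 5.8631 J
v = √(2 × 5.8631/0.135) = 9.320 m/s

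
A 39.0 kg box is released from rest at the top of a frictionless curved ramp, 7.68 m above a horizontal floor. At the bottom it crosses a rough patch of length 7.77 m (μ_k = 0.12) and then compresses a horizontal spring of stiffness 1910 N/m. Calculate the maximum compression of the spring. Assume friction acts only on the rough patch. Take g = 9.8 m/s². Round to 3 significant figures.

Initial energy: E₁ = mgh = (39.0)(9.8)(7.68) = 2935.3 J
Friction removes W_f = μ_k mg d = (0.12)(39.0)(9.8)(7.77) = 356.4 J
Energy reaching the spring: E = 2935.3 − 356.4 = 2578.9 J
At max compression ½kx² = E ⇒ x = √(2E/k) = √(2 × 2578.9/1910) = 1.643 m

x = 1.64 m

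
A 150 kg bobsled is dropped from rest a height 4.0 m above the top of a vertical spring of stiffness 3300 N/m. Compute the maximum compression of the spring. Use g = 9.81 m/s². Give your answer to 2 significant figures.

x = 2.4 m

Take the reference level at the top of the uncompressed spring. At max compression the bobsled has fallen H + x and is momentarily at rest:
mg(H + x) = ½kx²
½(3300)x² − (150)(9.81)x − (150)(9.81)(4.0) = 0
1650x² − 1472x − 5886 = 0
x = [1472 + √(2.165e+06 + 3.8848e+07)]/(2 × 1650) = 2.387 m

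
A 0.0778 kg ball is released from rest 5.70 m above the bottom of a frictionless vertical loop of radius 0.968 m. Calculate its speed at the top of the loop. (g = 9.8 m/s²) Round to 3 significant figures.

v = 8.59 m/s

Energy conservation: mgh = ½mv_top² + mg(2r)
v_top² = 2g(h − 2r) = 2(9.8)(5.70 − 1.936) = 73.77
v_top = 8.589 m/s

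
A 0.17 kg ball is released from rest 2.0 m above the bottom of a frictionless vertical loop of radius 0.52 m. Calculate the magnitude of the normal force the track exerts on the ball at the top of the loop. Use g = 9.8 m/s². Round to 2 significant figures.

N = 4.5 N

Energy from release to top (height 2r): mgh = ½mv_top² + mg(2r)
v_top² = 2g(h − 2r) = 2(9.8)(2.0 − 1.040) = 18.816 m²/s²
At the top, both N and weight point toward the centre: N + mg = mv_top²/r
N = m(v_top²/r − g) = 0.17(18.816/0.52 − 9.8) = 4.485 N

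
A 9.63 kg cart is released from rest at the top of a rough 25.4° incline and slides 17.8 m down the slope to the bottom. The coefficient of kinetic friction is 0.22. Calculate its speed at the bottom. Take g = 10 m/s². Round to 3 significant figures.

v = 9.05 m/s

Work–energy: mg(L sinθ) − μ_k(mg cosθ)L = ½mv²
mgh = mgL sinθ = (9.63)(10)(17.8)sin25.4° = 735.25 J
W_f = μ_k mg cosθ · L = (0.22)(9.63)(10)cos25.4°·17.8 = 340.7 J
½mv² = 735.25 − 340.7 = 394.60 J
v = √(2 × 394.60/9.63) = 9.053 m/s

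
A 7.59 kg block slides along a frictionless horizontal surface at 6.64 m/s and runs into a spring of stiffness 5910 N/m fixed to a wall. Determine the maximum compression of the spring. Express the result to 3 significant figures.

x = 0.238 m

Conservation of energy between contact and max compression: ½mv² = ½kx²
x = v√(m/k) = 6.64 × √(7.59/5910) = 0.2380 m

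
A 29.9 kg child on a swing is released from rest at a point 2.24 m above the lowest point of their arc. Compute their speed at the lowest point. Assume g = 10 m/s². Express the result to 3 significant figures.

v = 6.69 m/s

By conservation of mechanical energy, mgh = ½mv²
v = √(2gh) = √(2 × 10 × 2.24) = √44.800 = 6.693 m/s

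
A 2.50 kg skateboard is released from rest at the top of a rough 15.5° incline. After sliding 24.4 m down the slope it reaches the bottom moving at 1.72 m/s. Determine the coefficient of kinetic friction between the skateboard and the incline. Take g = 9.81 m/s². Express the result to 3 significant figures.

Energy balance down the incline: mg L sinθ − ½mv² = μ_k (mg cosθ) L
mgL sinθ = 159.92 J; ½mv² = 3.6980 J
W_f = 159.92 − 3.6980 = 156.2 J
μ_k = W_f/(mg cosθ · L) = 156.2/(23.63 × 24.4) = 0.2709

μ_k = 0.271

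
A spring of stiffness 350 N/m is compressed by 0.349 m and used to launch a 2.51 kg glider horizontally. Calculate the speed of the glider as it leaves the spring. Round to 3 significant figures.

Spring PE converts entirely to kinetic energy: ½kx² = ½mv²
v = x√(k/m) = 0.349 × √(350/2.51) = 4.121 m/s

v = 4.12 m/s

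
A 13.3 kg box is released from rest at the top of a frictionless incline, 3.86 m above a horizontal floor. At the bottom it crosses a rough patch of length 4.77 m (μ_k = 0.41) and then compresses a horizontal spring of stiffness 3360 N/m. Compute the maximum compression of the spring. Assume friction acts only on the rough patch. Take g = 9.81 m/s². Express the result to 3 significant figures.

x = 0.385 m

Initial energy: E₁ = mgh = (13.3)(9.81)(3.86) = 503.63 J
Friction removes W_f = μ_k mg d = (0.41)(13.3)(9.81)(4.77) = 255.2 J
Energy reaching the spring: E = 503.63 − 255.2 = 248.46 J
At max compression ½kx² = E ⇒ x = √(2E/k) = √(2 × 248.46/3360) = 0.3846 m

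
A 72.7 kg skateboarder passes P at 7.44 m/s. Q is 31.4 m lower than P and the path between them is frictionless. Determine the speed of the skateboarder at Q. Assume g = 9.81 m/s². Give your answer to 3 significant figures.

v = 25.9 m/s

By conservation of mechanical energy, ½mv₀² + mgh = ½mv²
v² = v₀² + 2gh = (7.44)² + 2(9.81)(31.4) = 671.42
v = √671.42 = 25.91 m/s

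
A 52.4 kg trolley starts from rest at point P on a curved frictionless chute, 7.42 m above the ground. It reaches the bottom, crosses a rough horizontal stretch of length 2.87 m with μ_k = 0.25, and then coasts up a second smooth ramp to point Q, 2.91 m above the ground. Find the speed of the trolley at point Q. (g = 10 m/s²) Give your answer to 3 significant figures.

v = 8.71 m/s

Energy at P: mgh₁ = (52.4)(10)(7.42) = 3888.1 J
Friction loss: W_f = μ_k mg d = 376.0 J
At Q: ½mv² + mgh₂ = mgh₁ − W_f
½mv² = 3888.1 − 376.0 − 1524.8 = 1987.3 J
v = √(2 × 1987.3/52.4) = 8.709 m/s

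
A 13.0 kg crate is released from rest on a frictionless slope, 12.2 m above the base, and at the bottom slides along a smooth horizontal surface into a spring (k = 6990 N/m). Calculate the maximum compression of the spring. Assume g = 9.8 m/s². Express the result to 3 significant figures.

x = 0.667 m

Gravitational PE at the top equals spring PE at max compression: mgh = ½kx²
x = √(2mgh/k) = √(2 × 13.0 × 9.8 × 12.2 / 6990) = 0.6669 m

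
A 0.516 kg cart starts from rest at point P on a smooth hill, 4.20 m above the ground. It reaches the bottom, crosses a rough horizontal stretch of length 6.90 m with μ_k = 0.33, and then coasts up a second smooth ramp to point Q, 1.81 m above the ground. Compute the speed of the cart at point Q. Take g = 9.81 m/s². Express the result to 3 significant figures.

Energy at P: mgh₁ = (0.516)(9.81)(4.20) = 21.260 J
Friction loss: W_f = μ_k mg d = 11.53 J
At Q: ½mv² + mgh₂ = mgh₁ − W_f
½mv² = 21.260 − 11.53 − 9.1621 = 0.57200 J
v = √(2 × 0.57200/0.516) = 1.489 m/s

v = 1.49 m/s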